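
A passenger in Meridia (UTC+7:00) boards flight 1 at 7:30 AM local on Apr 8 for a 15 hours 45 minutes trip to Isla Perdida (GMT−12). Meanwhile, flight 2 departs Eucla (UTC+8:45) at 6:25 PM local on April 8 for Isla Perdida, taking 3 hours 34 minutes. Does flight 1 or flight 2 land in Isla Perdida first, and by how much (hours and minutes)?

the second, by 3 hours 1 minute

Flight 1 in UTC: 7:30 AM − 7:00 = 12:30 AM on Apr 8.
+15 hours 45 minutes → arrive 4:15 PM UTC on Apr 8.
Flight 2 in UTC: 6:25 PM − 8:45 = 9:40 AM on Apr 8.
+3 hours and 34 minutes → arrive 1:14 PM UTC on Apr 8.
Flight 2 lands earlier by 3 hours 1 minute.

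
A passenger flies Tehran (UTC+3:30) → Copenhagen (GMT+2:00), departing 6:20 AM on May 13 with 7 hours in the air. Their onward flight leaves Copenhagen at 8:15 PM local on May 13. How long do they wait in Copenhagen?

8 hours 25 minutes

Convert departure to UTC: 6:20 AM − 3:30 = 2:50 AM UTC on May 13.
Add 7 hours flight time → 9:50 AM UTC.
Copenhagen is UTC+2:00, so local arrival = 9:50 AM + 2:00 = 11:50 AM on May 13.
Layover = 8:15 PM − 11:50 AM = 8 hours 25 minutes.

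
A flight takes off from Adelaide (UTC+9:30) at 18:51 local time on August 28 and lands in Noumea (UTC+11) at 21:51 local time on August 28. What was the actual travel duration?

1 hour 30 minutes

Departure in UTC: 18:51 − 9:30 = 09:21 on Aug 28.
Arrival in UTC: 21:51 − 11:00 = 10:51 on Aug 28.
Elapsed = 10:51 − 09:21 = 1 hour 30 minutes.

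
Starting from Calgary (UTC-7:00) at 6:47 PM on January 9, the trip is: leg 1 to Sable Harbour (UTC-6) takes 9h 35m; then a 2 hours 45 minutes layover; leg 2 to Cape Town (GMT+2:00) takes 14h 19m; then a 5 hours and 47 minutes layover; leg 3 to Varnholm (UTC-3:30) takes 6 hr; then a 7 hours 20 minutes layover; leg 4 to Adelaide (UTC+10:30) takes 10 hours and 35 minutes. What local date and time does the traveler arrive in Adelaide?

8:38 PM on Jan 12

Convert departure to UTC: 6:47 PM + 7:00 = 1:47 AM UTC on Jan 10.
Add 9 hours and 35 minutes leg 1 → 11:22 AM UTC.
Add 2 hours 45 minutes layover in Sable Harbour → 2:07 PM UTC.
Add 14 hours 19 minutes leg 2 → 4:26 AM UTC (Jan 11).
Add 5 hours 47 minutes layover in Cape Town → 10:13 AM UTC.
Add 6 hours leg 3 → 4:13 PM UTC.
Add 7 hours 20 minutes layover in Varnholm → 11:33 PM UTC.
Add 10 hours and 35 minutes leg 4 → 10:08 AM UTC (Jan 12).
Adelaide is UTC+10:30, so local arrival = 10:08 AM + 10:30 = 8:38 PM on Jan 12.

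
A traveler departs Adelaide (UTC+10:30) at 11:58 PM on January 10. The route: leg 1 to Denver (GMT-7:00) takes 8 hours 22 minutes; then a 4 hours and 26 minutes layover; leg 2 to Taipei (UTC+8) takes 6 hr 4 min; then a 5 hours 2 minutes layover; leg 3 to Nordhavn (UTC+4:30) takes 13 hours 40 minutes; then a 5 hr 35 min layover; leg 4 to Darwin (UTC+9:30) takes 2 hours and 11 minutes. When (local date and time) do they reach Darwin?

8:18 PM on January 12

Convert departure to UTC: 11:58 PM − 10:30 = 1:28 PM UTC on Jan 10.
Add 8 hours 22 minutes leg 1 → 9:50 PM UTC.
Add 4 hours and 26 minutes layover in Denver → 2:16 AM UTC (Jan 11).
Add 6 hours and 4 minutes leg 2 → 8:20 AM UTC.
Add 5 hours and 2 minutes layover in Taipei → 1:22 PM UTC.
Add 13 hours 40 minutes leg 3 → 3:02 AM UTC (Jan 12).
Add 5 hours and 35 minutes layover in Nordhavn → 8:37 AM UTC.
Add 2 hours and 11 minutes leg 4 → 10:48 AM UTC.
Darwin is UTC+9:30, so local arrival = 10:48 AM + 9:30 = 8:18 PM on Jan 12.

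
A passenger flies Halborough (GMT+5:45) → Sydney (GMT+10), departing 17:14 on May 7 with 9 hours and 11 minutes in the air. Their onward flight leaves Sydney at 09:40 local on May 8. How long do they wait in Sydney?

3 hours

Convert departure to UTC: 17:14 − 5:45 = 11:29 UTC on May 7.
Add 9 hours and 11 minutes flight time → 20:40 UTC.
Sydney is UTC+10:00, so local arrival = 20:40 + 10:00 = 06:40 on May 8.
Layover = 09:40 − 06:40 = 3 hours.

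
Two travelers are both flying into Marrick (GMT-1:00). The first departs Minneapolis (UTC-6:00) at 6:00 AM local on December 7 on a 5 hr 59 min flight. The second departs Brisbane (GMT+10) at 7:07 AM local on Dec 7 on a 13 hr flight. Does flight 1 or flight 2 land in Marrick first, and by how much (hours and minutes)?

the second, by 7 hours 52 minutes

Flight 1 in UTC: 6:00 AM + 6:00 = 12:00 PM on Dec 7.
+5 hours and 59 minutes → arrive 5:59 PM UTC on Dec 7.
Flight 2 in UTC: 7:07 AM − 10:00 = 9:07 PM on Dec 6.
+13 hours → arrive 10:07 AM UTC on Dec 7.
Flight 2 lands earlier by 7 hours 52 minutes.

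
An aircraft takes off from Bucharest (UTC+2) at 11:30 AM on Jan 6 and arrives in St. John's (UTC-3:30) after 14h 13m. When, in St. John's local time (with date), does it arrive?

St. John's is 5:30 behind Bucharest.
After 14 hours 13 minutes it is 1:43 AM (Jan 7) in Bucharest.
Shift by the zone difference: 1:43 AM − 5:30 = 8:13 PM on Jan 6 in St. John's.

8:13 PM on January 6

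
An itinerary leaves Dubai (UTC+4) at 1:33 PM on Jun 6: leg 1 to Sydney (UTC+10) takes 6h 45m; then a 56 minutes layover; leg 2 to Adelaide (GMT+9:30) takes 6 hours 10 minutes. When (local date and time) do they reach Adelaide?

Convert departure to UTC: 1:33 PM − 4:00 = 9:33 AM UTC on Jun 6.
Add 6 hours and 45 minutes leg 1 → 4:18 PM UTC.
Add 56 minutes layover in Sydney → 5:14 PM UTC.
Add 6 hours 10 minutes leg 2 → 11:24 PM UTC.
Adelaide is UTC+9:30, so local arrival = 11:24 PM + 9:30 = 8:54 AM on Jun 7.

8:54 AM on Jun 7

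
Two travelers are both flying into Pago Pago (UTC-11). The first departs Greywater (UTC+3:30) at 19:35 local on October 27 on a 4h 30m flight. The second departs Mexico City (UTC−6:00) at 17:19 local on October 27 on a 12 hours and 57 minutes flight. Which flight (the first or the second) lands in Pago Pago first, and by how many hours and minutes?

the first, by 15 hours 41 minutes

Flight 1 in UTC: 19:35 − 3:30 = 16:05 on Oct 27.
+4 hours and 30 minutes → arrive 20:35 UTC on Oct 27.
Flight 2 in UTC: 17:19 + 6:00 = 23:19 on Oct 27.
+12 hours 57 minutes → arrive 12:16 UTC on Oct 28.
Flight 1 lands earlier by 15 hours 41 minutes.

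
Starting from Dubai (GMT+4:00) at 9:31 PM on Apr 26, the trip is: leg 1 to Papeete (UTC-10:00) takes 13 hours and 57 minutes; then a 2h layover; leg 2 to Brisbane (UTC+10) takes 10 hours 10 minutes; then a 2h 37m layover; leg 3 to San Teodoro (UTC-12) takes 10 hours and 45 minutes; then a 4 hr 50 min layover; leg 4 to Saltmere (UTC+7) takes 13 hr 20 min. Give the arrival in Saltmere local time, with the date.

10:10 AM on April 29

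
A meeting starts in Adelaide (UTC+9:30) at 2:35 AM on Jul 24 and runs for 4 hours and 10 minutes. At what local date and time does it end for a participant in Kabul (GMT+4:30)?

1:45 AM on July 24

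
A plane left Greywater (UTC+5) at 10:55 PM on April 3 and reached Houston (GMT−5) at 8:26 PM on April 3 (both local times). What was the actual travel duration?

Departure in UTC: 10:55 PM − 5:00 = 5:55 PM on Apr 3.
Arrival in UTC: 8:26 PM + 5:00 = 1:26 AM on Apr 4.
Elapsed = 1:26 AM − 5:55 PM (+1 day) = 7 hours 31 minutes.

7 hours 31 minutes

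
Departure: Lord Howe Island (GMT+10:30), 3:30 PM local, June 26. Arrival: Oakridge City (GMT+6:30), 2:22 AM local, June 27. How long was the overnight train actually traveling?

Oakridge City is 4:00 behind Lord Howe Island.
Clock-face elapsed time (ignoring zones) is 10 hours 52 minutes.
Actual elapsed = 10 hours 52 minutes + 4:00 = 14 hours 52 minutes.

14 hours 52 minutes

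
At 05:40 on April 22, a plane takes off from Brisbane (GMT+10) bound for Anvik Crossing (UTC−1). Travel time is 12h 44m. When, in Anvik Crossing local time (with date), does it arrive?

07:24 on Apr 22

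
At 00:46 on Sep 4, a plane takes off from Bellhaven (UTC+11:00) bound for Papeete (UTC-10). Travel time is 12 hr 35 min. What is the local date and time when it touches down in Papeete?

16:21 on September 3

Convert departure to UTC: 00:46 − 11:00 = 13:46 UTC on Sep 3.
Add 12 hours 35 minutes travel time → 02:21 UTC (Sep 4).
Papeete is UTC−10:00, so local arrival = 02:21 − 10:00 = 16:21 on Sep 3.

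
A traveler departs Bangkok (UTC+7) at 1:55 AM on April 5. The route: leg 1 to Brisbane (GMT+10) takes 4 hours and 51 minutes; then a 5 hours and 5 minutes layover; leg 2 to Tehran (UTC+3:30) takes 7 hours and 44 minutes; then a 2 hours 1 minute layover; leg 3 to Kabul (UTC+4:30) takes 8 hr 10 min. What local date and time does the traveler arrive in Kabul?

Convert departure to UTC: 1:55 AM − 7:00 = 6:55 PM UTC on Apr 4.
Add 4 hours and 51 minutes leg 1 → 11:46 PM UTC.
Add 5 hours and 5 minutes layover in Brisbane → 4:51 AM UTC (Apr 5).
Add 7 hours 44 minutes leg 2 → 12:35 PM UTC.
Add 2 hours and 1 minute layover in Tehran → 2:36 PM UTC.
Add 8 hours and 10 minutes leg 3 → 10:46 PM UTC.
Kabul is UTC+4:30, so local arrival = 10:46 PM + 4:30 = 3:16 AM on Apr 6.

3:16 AM on April 6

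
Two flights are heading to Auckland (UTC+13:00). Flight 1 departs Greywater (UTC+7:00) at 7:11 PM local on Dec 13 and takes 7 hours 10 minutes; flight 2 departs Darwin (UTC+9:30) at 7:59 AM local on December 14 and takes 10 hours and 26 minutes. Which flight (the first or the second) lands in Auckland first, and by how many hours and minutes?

the first, by 13 hours 34 minutes

Flight 1 in UTC: 7:11 PM − 7:00 = 12:11 PM on Dec 13.
+7 hours 10 minutes → arrive 7:21 PM UTC on Dec 13.
Flight 2 in UTC: 7:59 AM − 9:30 = 10:29 PM on Dec 13.
+10 hours and 26 minutes → arrive 8:55 AM UTC on Dec 14.
Flight 1 lands earlier by 13 hours 34 minutes.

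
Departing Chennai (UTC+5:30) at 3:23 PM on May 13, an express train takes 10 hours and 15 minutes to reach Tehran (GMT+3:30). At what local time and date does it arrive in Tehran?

Convert departure to UTC: 3:23 PM − 5:30 = 9:53 AM UTC on May 13.
Add 10 hours and 15 minutes travel time → 8:08 PM UTC.
Tehran is UTC+3:30, so local arrival = 8:08 PM + 3:30 = 11:38 PM on May 13.

11:38 PM on May 13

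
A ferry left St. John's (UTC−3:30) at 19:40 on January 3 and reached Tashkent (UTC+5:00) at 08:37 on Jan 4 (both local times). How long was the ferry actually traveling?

4 hours 27 minutes

Departure in UTC: 19:40 + 3:30 = 23:10 on Jan 3.
Arrival in UTC: 08:37 − 5:00 = 03:37 on Jan 4.
Elapsed = 03:37 − 23:10 (+1 day) = 4 hours 27 minutes.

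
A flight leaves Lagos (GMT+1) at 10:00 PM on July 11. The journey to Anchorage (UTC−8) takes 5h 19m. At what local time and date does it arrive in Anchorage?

Anchorage is 9:00 behind Lagos.
After 5 hours 19 minutes it is 3:19 AM (Jul 12) in Lagos.
Shift by the zone difference: 3:19 AM − 9:00 = 6:19 PM on Jul 11 in Anchorage.

6:19 PM on July 11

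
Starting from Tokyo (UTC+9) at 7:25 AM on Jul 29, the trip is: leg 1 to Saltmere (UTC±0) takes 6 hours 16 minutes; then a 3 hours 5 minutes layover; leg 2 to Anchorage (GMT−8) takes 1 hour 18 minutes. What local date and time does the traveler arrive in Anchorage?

1:04 AM on July 29

Convert departure to UTC: 7:25 AM − 9:00 = 10:25 PM UTC on Jul 28.
Add 6 hours and 16 minutes leg 1 → 4:41 AM UTC (Jul 29).
Add 3 hours 5 minutes layover in Saltmere → 7:46 AM UTC.
Add 1 hour 18 minutes leg 2 → 9:04 AM UTC.
Anchorage is UTC−8:00, so local arrival = 9:04 AM − 8:00 = 1:04 AM on Jul 29.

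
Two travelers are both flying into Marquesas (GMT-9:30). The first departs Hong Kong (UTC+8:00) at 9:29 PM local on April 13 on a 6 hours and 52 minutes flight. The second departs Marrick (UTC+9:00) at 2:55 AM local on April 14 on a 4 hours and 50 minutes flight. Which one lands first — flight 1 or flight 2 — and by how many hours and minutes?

the first, by 2 hours 24 minutes

Flight 1 in UTC: 9:29 PM − 8:00 = 1:29 PM on Apr 13.
+6 hours 52 minutes → arrive 8:21 PM UTC on Apr 13.
Flight 2 in UTC: 2:55 AM − 9:00 = 5:55 PM on Apr 13.
+4 hours 50 minutes → arrive 10:45 PM UTC on Apr 13.
Flight 1 lands earlier by 2 hours 24 minutes.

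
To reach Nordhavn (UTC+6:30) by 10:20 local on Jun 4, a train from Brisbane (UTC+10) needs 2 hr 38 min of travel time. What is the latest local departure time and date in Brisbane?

11:12 on June 4

Target arrival in UTC: 10:20 − 6:30 = 03:50 on Jun 4.
Subtract 2 hours and 38 minutes → departure 01:12 UTC on Jun 4.
Brisbane is UTC+10:00: 01:12 + 10:00 = 11:12 on Jun 4.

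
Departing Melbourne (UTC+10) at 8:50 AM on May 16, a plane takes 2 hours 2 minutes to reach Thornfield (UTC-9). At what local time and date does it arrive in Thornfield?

Convert departure to UTC: 8:50 AM − 10:00 = 10:50 PM UTC on May 15.
Add 2 hours 2 minutes travel time → 12:52 AM UTC (May 16).
Thornfield is UTC−9:00, so local arrival = 12:52 AM − 9:00 = 3:52 PM on May 15.

3:52 PM on May 15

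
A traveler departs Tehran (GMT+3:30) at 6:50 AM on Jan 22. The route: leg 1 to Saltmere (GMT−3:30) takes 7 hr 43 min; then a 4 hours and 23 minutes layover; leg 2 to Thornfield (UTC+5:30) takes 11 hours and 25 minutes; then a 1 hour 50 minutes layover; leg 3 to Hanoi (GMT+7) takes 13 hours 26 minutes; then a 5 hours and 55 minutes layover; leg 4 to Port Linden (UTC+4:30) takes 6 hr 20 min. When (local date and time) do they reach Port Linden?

Convert departure to UTC: 6:50 AM − 3:30 = 3:20 AM UTC on Jan 22.
Add 7 hours and 43 minutes leg 1 → 11:03 AM UTC.
Add 4 hours 23 minutes layover in Saltmere → 3:26 PM UTC.
Add 11 hours and 25 minutes leg 2 → 2:51 AM UTC (Jan 23).
Add 1 hour 50 minutes layover in Thornfield → 4:41 AM UTC.
Add 13 hours and 26 minutes leg 3 → 6:07 PM UTC.
Add 5 hours and 55 minutes layover in Hanoi → 12:02 AM UTC (Jan 24).
Add 6 hours 20 minutes leg 4 → 6:22 AM UTC.
Port Linden is UTC+4:30, so local arrival = 6:22 AM + 4:30 = 10:52 AM on Jan 24.

10:52 AM on Jan 24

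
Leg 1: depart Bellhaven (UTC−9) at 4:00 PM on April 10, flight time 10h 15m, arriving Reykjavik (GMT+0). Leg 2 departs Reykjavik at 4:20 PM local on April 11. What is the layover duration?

5 hours 5 minutes

Convert departure to UTC: 4:00 PM + 9:00 = 1:00 AM UTC on Apr 11.
Add 10 hours 15 minutes flight time → 11:15 AM UTC.
Reykjavik is UTC+0, so local arrival is the same: 11:15 AM on Apr 11.
Layover = 4:20 PM − 11:15 AM = 5 hours 5 minutes.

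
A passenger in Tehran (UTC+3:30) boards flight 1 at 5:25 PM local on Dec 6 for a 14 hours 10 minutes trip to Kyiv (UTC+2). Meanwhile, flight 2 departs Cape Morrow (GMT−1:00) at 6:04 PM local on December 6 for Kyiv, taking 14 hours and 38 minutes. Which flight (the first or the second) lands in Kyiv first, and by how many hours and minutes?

the first, by 5 hours 37 minutes

Flight 1 in UTC: 5:25 PM − 3:30 = 1:55 PM on Dec 6.
+14 hours and 10 minutes → arrive 4:05 AM UTC on Dec 7.
Flight 2 in UTC: 6:04 PM + 1:00 = 7:04 PM on Dec 6.
+14 hours and 38 minutes → arrive 9:42 AM UTC on Dec 7.
Flight 1 lands earlier by 5 hours 37 minutes.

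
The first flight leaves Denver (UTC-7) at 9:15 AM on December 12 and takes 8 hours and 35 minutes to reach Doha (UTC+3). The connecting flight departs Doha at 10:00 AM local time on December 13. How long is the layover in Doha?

6 hours 10 minutes

Convert departure to UTC: 9:15 AM + 7:00 = 4:15 PM UTC on Dec 12.
Add 8 hours and 35 minutes flight time → 12:50 AM UTC (Dec 13).
Doha is UTC+3:00, so local arrival = 12:50 AM + 3:00 = 3:50 AM on Dec 13.
Layover = 10:00 AM − 3:50 AM = 6 hours 10 minutes.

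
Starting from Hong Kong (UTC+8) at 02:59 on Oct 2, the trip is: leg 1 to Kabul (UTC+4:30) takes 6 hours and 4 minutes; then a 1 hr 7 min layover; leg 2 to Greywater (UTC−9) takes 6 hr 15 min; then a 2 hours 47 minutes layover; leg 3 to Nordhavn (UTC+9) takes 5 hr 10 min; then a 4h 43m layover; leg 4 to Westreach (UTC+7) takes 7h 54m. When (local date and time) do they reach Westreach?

Convert departure to UTC: 02:59 − 8:00 = 18:59 UTC on Oct 1.
Add 6 hours 4 minutes leg 1 → 01:03 UTC (Oct 2).
Add 1 hour 7 minutes layover in Kabul → 02:10 UTC.
Add 6 hours and 15 minutes leg 2 → 08:25 UTC.
Add 2 hours and 47 minutes layover in Greywater → 11:12 UTC.
Add 5 hours 10 minutes leg 3 → 16:22 UTC.
Add 4 hours 43 minutes layover in Nordhavn → 21:05 UTC.
Add 7 hours 54 minutes leg 4 → 04:59 UTC (Oct 3).
Westreach is UTC+7:00, so local arrival = 04:59 + 7:00 = 11:59 on Oct 3.

11:59 on October 3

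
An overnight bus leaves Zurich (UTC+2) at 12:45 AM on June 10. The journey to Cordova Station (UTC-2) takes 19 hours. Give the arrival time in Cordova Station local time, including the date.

3:45 PM on Jun 10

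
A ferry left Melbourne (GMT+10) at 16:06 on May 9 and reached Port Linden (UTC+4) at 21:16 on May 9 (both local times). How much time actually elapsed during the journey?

Port Linden is 6:00 behind Melbourne.
Clock-face elapsed time (ignoring zones) is 5 hours 10 minutes.
Actual elapsed = 5 hours 10 minutes + 6:00 = 11 hours 10 minutes.

11 hours 10 minutes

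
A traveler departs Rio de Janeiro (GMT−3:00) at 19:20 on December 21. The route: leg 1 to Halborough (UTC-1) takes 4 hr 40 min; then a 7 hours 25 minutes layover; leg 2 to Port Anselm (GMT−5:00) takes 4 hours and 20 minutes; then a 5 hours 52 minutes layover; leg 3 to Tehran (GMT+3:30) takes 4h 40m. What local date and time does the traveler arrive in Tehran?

Convert departure to UTC: 19:20 + 3:00 = 22:20 UTC on Dec 21.
Add 4 hours 40 minutes leg 1 → 03:00 UTC (Dec 22).
Add 7 hours and 25 minutes layover in Halborough → 10:25 UTC.
Add 4 hours and 20 minutes leg 2 → 14:45 UTC.
Add 5 hours and 52 minutes layover in Port Anselm → 20:37 UTC.
Add 4 hours and 40 minutes leg 3 → 01:17 UTC (Dec 23).
Tehran is UTC+3:30, so local arrival = 01:17 + 3:30 = 04:47 on Dec 23.

04:47 on December 23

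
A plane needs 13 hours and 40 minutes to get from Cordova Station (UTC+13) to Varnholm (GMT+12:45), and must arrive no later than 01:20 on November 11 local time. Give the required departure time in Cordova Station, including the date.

Target arrival in UTC: 01:20 − 12:45 = 12:35 on Nov 10.
Subtract 13 hours 40 minutes → departure 22:55 UTC on Nov 9.
Cordova Station is UTC+13:00: 22:55 + 13:00 = 11:55 on Nov 10.

11:55 on November 10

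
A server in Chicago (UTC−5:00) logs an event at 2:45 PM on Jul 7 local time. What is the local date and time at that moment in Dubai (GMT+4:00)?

Dubai is 9:00 ahead of Chicago.
Shift by the zone difference: 2:45 PM + 9:00 = 11:45 PM on Jul 7 in Dubai.

11:45 PM on July 7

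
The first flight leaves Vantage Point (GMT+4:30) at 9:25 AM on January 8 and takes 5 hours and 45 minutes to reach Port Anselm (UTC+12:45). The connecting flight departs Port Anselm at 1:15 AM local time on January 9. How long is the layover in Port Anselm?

1 hour 50 minutes

Convert departure to UTC: 9:25 AM − 4:30 = 4:55 AM UTC on Jan 8.
Add 5 hours and 45 minutes flight time → 10:40 AM UTC.
Port Anselm is UTC+12:45, so local arrival = 10:40 AM + 12:45 = 11:25 PM on Jan 8.
Layover = 1:15 AM − 11:25 PM (+1 day) = 1 hour 50 minutes.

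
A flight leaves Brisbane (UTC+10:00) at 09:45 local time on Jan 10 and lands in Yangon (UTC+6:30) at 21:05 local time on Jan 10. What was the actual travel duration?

Departure in UTC: 09:45 − 10:00 = 23:45 on Jan 9.
Arrival in UTC: 21:05 − 6:30 = 14:35 on Jan 10.
Elapsed = 14:35 − 23:45 (+1 day) = 14 hours 50 minutes.

14 hours 50 minutes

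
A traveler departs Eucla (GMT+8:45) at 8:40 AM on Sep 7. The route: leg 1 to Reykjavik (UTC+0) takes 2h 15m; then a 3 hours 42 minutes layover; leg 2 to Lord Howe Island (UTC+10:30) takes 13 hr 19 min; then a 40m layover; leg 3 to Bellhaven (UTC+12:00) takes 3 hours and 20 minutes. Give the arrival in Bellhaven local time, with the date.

11:11 AM on Sep 8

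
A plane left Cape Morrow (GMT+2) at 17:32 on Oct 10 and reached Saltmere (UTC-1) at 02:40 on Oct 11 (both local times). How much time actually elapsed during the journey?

Departure in UTC: 17:32 − 2:00 = 15:32 on Oct 10.
Arrival in UTC: 02:40 + 1:00 = 03:40 on Oct 11.
Elapsed = 03:40 − 15:32 (+1 day) = 12 hours 8 minutes.

12 hours 8 minutes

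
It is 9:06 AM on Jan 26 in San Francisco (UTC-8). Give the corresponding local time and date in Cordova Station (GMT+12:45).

Cordova Station is 20:45 ahead of San Francisco.
Shift by the zone difference: 9:06 AM + 20:45 = 5:51 AM on Jan 27 in Cordova Station.

5:51 AM on Jan 27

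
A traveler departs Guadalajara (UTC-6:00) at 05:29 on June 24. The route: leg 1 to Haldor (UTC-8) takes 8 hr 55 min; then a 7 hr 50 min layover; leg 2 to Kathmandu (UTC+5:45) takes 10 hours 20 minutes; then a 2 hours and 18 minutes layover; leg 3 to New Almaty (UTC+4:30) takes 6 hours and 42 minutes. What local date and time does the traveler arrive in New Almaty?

Convert departure to UTC: 05:29 + 6:00 = 11:29 UTC on Jun 24.
Add 8 hours 55 minutes leg 1 → 20:24 UTC.
Add 7 hours 50 minutes layover in Haldor → 04:14 UTC (Jun 25).
Add 10 hours 20 minutes leg 2 → 14:34 UTC.
Add 2 hours 18 minutes layover in Kathmandu → 16:52 UTC.
Add 6 hours and 42 minutes leg 3 → 23:34 UTC.
New Almaty is UTC+4:30, so local arrival = 23:34 + 4:30 = 04:04 on Jun 26.

04:04 on June 26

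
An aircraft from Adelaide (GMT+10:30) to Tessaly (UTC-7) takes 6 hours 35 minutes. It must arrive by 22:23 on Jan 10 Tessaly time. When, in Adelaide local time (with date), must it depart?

09:18 on January 11

Target arrival in UTC: 22:23 + 7:00 = 05:23 on Jan 11.
Subtract 6 hours 35 minutes → departure 22:48 UTC on Jan 10.
Adelaide is UTC+10:30: 22:48 + 10:30 = 09:18 on Jan 11.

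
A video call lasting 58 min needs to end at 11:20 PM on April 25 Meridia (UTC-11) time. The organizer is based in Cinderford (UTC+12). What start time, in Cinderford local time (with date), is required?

Target end time in UTC: 11:20 PM + 11:00 = 10:20 AM on Apr 26.
Subtract 58 minutes → start 9:22 AM UTC on Apr 26.
Cinderford is UTC+12:00: 9:22 AM + 12:00 = 9:22 PM on Apr 26.

9:22 PM on April 26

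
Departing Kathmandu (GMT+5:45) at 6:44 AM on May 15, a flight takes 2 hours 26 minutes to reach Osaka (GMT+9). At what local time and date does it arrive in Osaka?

12:25 PM on May 15

Convert departure to UTC: 6:44 AM − 5:45 = 12:59 AM UTC on May 15.
Add 2 hours and 26 minutes travel time → 3:25 AM UTC.
Osaka is UTC+9:00, so local arrival = 3:25 AM + 9:00 = 12:25 PM on May 15.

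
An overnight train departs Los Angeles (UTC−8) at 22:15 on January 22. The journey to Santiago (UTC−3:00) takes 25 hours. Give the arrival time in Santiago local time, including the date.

04:15 on January 24

Convert departure to UTC: 22:15 + 8:00 = 06:15 UTC on Jan 23.
Add 25 hours travel time → 07:15 UTC (Jan 24).
Santiago is UTC−3:00, so local arrival = 07:15 − 3:00 = 04:15 on Jan 24.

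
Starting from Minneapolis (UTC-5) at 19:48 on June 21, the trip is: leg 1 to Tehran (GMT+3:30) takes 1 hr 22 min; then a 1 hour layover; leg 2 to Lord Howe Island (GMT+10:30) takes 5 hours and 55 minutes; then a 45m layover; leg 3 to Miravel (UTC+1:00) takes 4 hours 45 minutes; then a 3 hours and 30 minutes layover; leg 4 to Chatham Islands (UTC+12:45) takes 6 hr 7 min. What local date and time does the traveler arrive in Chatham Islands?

12:57 on June 23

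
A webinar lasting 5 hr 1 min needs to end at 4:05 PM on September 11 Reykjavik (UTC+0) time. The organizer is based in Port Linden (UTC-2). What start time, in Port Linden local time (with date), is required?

9:04 AM on September 11

Target end time is already UTC: 4:05 PM on Sep 11.
Subtract 5 hours 1 minute → start 11:04 AM UTC on Sep 11.
Port Linden is UTC−2:00: 11:04 AM − 2:00 = 9:04 AM on Sep 11.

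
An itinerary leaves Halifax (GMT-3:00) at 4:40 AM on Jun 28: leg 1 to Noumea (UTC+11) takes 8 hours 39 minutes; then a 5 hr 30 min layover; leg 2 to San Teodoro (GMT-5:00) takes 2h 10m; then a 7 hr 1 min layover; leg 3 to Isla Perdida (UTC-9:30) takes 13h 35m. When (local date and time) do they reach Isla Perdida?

Convert departure to UTC: 4:40 AM + 3:00 = 7:40 AM UTC on Jun 28.
Add 8 hours and 39 minutes leg 1 → 4:19 PM UTC.
Add 5 hours and 30 minutes layover in Noumea → 9:49 PM UTC.
Add 2 hours 10 minutes leg 2 → 11:59 PM UTC.
Add 7 hours and 1 minute layover in San Teodoro → 7:00 AM UTC (Jun 29).
Add 13 hours and 35 minutes leg 3 → 8:35 PM UTC.
Isla Perdida is UTC−9:30, so local arrival = 8:35 PM − 9:30 = 11:05 AM on Jun 29.

11:05 AM on Jun 29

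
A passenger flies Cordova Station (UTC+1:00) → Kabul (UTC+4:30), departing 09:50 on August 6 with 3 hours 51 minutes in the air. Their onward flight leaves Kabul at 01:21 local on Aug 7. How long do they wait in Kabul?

8 hours 10 minutes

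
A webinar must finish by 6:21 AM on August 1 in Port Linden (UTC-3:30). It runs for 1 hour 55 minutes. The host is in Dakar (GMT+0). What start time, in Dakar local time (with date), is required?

Target end time in UTC: 6:21 AM + 3:30 = 9:51 AM on Aug 1.
Subtract 1 hour 55 minutes → start 7:56 AM UTC on Aug 1.
Dakar is UTC+0, so start is 7:56 AM on Aug 1.

7:56 AM on August 1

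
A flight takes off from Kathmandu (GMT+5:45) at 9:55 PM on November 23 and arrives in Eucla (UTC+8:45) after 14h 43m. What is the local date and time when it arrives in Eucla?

3:38 PM on Nov 24

Convert departure to UTC: 9:55 PM − 5:45 = 4:10 PM UTC on Nov 23.
Add 14 hours 43 minutes travel time → 6:53 AM UTC (Nov 24).
Eucla is UTC+8:45, so local arrival = 6:53 AM + 8:45 = 3:38 PM on Nov 24.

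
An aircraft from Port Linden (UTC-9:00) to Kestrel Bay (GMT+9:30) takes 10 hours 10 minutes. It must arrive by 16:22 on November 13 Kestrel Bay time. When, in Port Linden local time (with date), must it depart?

11:42 on Nov 12

Target arrival in UTC: 16:22 − 9:30 = 06:52 on Nov 13.
Subtract 10 hours and 10 minutes → departure 20:42 UTC on Nov 12.
Port Linden is UTC−9:00: 20:42 − 9:00 = 11:42 on Nov 12.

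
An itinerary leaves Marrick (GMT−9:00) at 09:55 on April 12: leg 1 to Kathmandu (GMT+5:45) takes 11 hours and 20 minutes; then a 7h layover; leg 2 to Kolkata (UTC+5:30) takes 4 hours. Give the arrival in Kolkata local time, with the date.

22:45 on Apr 13

Convert departure to UTC: 09:55 + 9:00 = 18:55 UTC on Apr 12.
Add 11 hours and 20 minutes leg 1 → 06:15 UTC (Apr 13).
Add 7 hours layover in Kathmandu → 13:15 UTC.
Add 4 hours leg 2 → 17:15 UTC.
Kolkata is UTC+5:30, so local arrival = 17:15 + 5:30 = 22:45 on Apr 13.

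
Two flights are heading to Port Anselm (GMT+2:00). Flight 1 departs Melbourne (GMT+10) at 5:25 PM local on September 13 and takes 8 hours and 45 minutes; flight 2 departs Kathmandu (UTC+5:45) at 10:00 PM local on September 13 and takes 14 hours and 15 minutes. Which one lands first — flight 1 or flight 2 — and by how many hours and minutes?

the first, by 14 hours 20 minutes

Flight 1 in UTC: 5:25 PM − 10:00 = 7:25 AM on Sep 13.
+8 hours 45 minutes → arrive 4:10 PM UTC on Sep 13.
Flight 2 in UTC: 10:00 PM − 5:45 = 4:15 PM on Sep 13.
+14 hours and 15 minutes → arrive 6:30 AM UTC on Sep 14.
Flight 1 lands earlier by 14 hours 20 minutes.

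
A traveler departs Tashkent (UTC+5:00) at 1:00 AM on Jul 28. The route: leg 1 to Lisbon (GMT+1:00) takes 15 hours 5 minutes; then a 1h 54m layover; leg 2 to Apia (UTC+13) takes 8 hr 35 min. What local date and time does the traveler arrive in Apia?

Convert departure to UTC: 1:00 AM − 5:00 = 8:00 PM UTC on Jul 27.
Add 15 hours and 5 minutes leg 1 → 11:05 AM UTC (Jul 28).
Add 1 hour and 54 minutes layover in Lisbon → 12:59 PM UTC.
Add 8 hours and 35 minutes leg 2 → 9:34 PM UTC.
Apia is UTC+13:00, so local arrival = 9:34 PM + 13:00 = 10:34 AM on Jul 29.

10:34 AM on July 29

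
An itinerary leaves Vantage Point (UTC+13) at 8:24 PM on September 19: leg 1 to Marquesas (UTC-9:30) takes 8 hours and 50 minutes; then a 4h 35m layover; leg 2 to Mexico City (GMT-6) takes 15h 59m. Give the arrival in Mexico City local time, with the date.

Convert departure to UTC: 8:24 PM − 13:00 = 7:24 AM UTC on Sep 19.
Add 8 hours and 50 minutes leg 1 → 4:14 PM UTC.
Add 4 hours 35 minutes layover in Marquesas → 8:49 PM UTC.
Add 15 hours 59 minutes leg 2 → 12:48 PM UTC (Sep 20).
Mexico City is UTC−6:00, so local arrival = 12:48 PM − 6:00 = 6:48 AM on Sep 20.

6:48 AM on Sep 20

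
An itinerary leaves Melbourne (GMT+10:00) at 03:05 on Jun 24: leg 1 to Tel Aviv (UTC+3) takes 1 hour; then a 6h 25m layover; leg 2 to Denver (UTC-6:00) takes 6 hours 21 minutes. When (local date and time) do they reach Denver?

00:51 on Jun 24

Convert departure to UTC: 03:05 − 10:00 = 17:05 UTC on Jun 23.
Add 1 hour leg 1 → 18:05 UTC.
Add 6 hours 25 minutes layover in Tel Aviv → 00:30 UTC (Jun 24).
Add 6 hours 21 minutes leg 2 → 06:51 UTC.
Denver is UTC−6:00, so local arrival = 06:51 − 6:00 = 00:51 on Jun 24.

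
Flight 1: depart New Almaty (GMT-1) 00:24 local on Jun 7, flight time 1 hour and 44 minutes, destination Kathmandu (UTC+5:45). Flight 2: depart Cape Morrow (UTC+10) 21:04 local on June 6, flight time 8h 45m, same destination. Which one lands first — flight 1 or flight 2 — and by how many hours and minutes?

Flight 1 in UTC: 00:24 + 1:00 = 01:24 on Jun 7.
+1 hour 44 minutes → arrive 03:08 UTC on Jun 7.
Flight 2 in UTC: 21:04 − 10:00 = 11:04 on Jun 6.
+8 hours 45 minutes → arrive 19:49 UTC on Jun 6.
Flight 2 lands earlier by 7 hours 19 minutes.

the second, by 7 hours 19 minutes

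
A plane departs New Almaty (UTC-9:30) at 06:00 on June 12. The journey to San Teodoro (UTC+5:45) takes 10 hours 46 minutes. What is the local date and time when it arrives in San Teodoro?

Convert departure to UTC: 06:00 + 9:30 = 15:30 UTC on Jun 12.
Add 10 hours 46 minutes travel time → 02:16 UTC (Jun 13).
San Teodoro is UTC+5:45, so local arrival = 02:16 + 5:45 = 08:01 on Jun 13.

08:01 on June 13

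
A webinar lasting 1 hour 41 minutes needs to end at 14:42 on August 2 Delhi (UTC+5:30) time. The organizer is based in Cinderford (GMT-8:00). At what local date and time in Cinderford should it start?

23:31 on Aug 1

Target end time in UTC: 14:42 − 5:30 = 09:12 on Aug 2.
Subtract 1 hour and 41 minutes → start 07:31 UTC on Aug 2.
Cinderford is UTC−8:00: 07:31 − 8:00 = 23:31 on Aug 1.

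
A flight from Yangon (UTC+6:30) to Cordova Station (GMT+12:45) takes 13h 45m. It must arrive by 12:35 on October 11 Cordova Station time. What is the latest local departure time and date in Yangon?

Target arrival in UTC: 12:35 − 12:45 = 23:50 on Oct 10.
Subtract 13 hours 45 minutes → departure 10:05 UTC on Oct 10.
Yangon is UTC+6:30: 10:05 + 6:30 = 16:35 on Oct 10.

16:35 on October 10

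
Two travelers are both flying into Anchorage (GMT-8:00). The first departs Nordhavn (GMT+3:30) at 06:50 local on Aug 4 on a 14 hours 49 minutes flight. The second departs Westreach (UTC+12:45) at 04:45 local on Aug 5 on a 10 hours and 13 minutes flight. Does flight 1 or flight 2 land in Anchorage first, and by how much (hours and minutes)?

the first, by 8 hours 4 minutes

Flight 1 in UTC: 06:50 − 3:30 = 03:20 on Aug 4.
+14 hours and 49 minutes → arrive 18:09 UTC on Aug 4.
Flight 2 in UTC: 04:45 − 12:45 = 16:00 on Aug 4.
+10 hours 13 minutes → arrive 02:13 UTC on Aug 5.
Flight 1 lands earlier by 8 hours 4 minutes.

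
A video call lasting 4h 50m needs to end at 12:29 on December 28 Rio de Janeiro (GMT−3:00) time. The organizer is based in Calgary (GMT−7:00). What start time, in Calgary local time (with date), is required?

Target end time in UTC: 12:29 + 3:00 = 15:29 on Dec 28.
Subtract 4 hours 50 minutes → start 10:39 UTC on Dec 28.
Calgary is UTC−7:00: 10:39 − 7:00 = 03:39 on Dec 28.

03:39 on December 28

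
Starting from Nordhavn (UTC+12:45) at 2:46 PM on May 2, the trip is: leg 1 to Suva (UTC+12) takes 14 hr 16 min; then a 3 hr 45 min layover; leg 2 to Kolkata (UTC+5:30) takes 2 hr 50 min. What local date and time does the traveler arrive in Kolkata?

4:22 AM on May 3

Convert departure to UTC: 2:46 PM − 12:45 = 2:01 AM UTC on May 2.
Add 14 hours 16 minutes leg 1 → 4:17 PM UTC.
Add 3 hours and 45 minutes layover in Suva → 8:02 PM UTC.
Add 2 hours and 50 minutes leg 2 → 10:52 PM UTC.
Kolkata is UTC+5:30, so local arrival = 10:52 PM + 5:30 = 4:22 AM on May 3.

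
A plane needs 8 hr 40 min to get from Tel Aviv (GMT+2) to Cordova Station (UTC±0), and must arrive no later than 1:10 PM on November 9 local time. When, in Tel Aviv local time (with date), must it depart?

6:30 AM on Nov 9

Target arrival is already UTC: 1:10 PM on Nov 9.
Subtract 8 hours and 40 minutes → departure 4:30 AM UTC on Nov 9.
Tel Aviv is UTC+2:00: 4:30 AM + 2:00 = 6:30 AM on Nov 9.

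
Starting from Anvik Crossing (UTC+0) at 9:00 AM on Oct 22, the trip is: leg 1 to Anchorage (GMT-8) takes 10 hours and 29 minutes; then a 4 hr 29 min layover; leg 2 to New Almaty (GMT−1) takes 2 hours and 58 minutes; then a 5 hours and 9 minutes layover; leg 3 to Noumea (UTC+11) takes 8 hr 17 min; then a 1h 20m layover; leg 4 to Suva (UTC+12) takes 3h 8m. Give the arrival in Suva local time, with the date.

8:50 AM on October 24

Anvik Crossing is at UTC+0, so departure is already 9:00 AM UTC on Oct 22.
Add 10 hours 29 minutes leg 1 → 7:29 PM UTC.
Add 4 hours and 29 minutes layover in Anchorage → 11:58 PM UTC.
Add 2 hours 58 minutes leg 2 → 2:56 AM UTC (Oct 23).
Add 5 hours and 9 minutes layover in New Almaty → 8:05 AM UTC.
Add 8 hours 17 minutes leg 3 → 4:22 PM UTC.
Add 1 hour and 20 minutes layover in Noumea → 5:42 PM UTC.
Add 3 hours and 8 minutes leg 4 → 8:50 PM UTC.
Suva is UTC+12:00, so local arrival = 8:50 PM + 12:00 = 8:50 AM on Oct 24.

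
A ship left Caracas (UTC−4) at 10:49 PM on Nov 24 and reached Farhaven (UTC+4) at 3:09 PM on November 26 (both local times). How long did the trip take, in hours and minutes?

32 hours 20 minutes

Departure in UTC: 10:49 PM + 4:00 = 2:49 AM on Nov 25.
Arrival in UTC: 3:09 PM − 4:00 = 11:09 AM on Nov 26.
Elapsed = 11:09 AM − 2:49 AM (+1 day) = 32 hours 20 minutes.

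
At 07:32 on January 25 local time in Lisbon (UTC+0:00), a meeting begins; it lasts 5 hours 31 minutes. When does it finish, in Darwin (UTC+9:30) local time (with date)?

Lisbon is at UTC+0, so start is already 07:32 UTC on Jan 25.
Add 5 hours 31 minutes duration → 13:03 UTC.
Darwin is UTC+9:30, so local end time = 13:03 + 9:30 = 22:33 on Jan 25.

22:33 on Jan 25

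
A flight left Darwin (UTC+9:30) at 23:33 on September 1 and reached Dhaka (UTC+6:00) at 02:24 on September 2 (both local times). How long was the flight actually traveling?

Departure in UTC: 23:33 − 9:30 = 14:03 on Sep 1.
Arrival in UTC: 02:24 − 6:00 = 20:24 on Sep 1.
Elapsed = 20:24 − 14:03 = 6 hours 21 minutes.

6 hours 21 minutes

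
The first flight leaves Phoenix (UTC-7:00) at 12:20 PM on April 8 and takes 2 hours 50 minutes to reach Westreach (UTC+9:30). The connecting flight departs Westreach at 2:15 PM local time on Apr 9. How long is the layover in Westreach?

6 hours 35 minutes

Convert departure to UTC: 12:20 PM + 7:00 = 7:20 PM UTC on Apr 8.
Add 2 hours and 50 minutes flight time → 10:10 PM UTC.
Westreach is UTC+9:30, so local arrival = 10:10 PM + 9:30 = 7:40 AM on Apr 9.
Layover = 2:15 PM − 7:40 AM = 6 hours 35 minutes.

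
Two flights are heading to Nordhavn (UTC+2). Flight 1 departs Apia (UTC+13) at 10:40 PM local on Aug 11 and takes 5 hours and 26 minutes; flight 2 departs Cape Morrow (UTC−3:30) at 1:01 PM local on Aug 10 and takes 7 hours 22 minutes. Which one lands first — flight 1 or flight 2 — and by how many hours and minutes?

Flight 1 in UTC: 10:40 PM − 13:00 = 9:40 AM on Aug 11.
+5 hours and 26 minutes → arrive 3:06 PM UTC on Aug 11.
Flight 2 in UTC: 1:01 PM + 3:30 = 4:31 PM on Aug 10.
+7 hours 22 minutes → arrive 11:53 PM UTC on Aug 10.
Flight 2 lands earlier by 15 hours 13 minutes.

the second, by 15 hours 13 minutes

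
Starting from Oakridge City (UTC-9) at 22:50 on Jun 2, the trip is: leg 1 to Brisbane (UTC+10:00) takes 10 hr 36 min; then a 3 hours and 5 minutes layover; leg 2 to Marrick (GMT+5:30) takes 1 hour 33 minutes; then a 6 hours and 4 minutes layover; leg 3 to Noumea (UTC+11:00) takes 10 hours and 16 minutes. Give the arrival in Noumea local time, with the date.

Convert departure to UTC: 22:50 + 9:00 = 07:50 UTC on Jun 3.
Add 10 hours 36 minutes leg 1 → 18:26 UTC.
Add 3 hours 5 minutes layover in Brisbane → 21:31 UTC.
Add 1 hour 33 minutes leg 2 → 23:04 UTC.
Add 6 hours and 4 minutes layover in Marrick → 05:08 UTC (Jun 4).
Add 10 hours and 16 minutes leg 3 → 15:24 UTC.
Noumea is UTC+11:00, so local arrival = 15:24 + 11:00 = 02:24 on Jun 5.

02:24 on June 5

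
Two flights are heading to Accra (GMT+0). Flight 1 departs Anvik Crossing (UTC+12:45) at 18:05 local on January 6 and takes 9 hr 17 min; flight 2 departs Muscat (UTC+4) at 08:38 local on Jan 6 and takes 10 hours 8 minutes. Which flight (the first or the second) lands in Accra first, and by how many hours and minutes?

the first, by 9 minutes

Flight 1 in UTC: 18:05 − 12:45 = 05:20 on Jan 6.
+9 hours 17 minutes → arrive 14:37 UTC on Jan 6.
Flight 2 in UTC: 08:38 − 4:00 = 04:38 on Jan 6.
+10 hours 8 minutes → arrive 14:46 UTC on Jan 6.
Flight 1 lands earlier by 9 minutes.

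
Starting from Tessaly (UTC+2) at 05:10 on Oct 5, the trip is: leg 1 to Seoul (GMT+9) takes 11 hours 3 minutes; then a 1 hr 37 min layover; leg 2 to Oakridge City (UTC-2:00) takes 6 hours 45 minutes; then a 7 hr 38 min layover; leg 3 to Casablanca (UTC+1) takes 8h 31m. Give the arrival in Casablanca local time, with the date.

Convert departure to UTC: 05:10 − 2:00 = 03:10 UTC on Oct 5.
Add 11 hours and 3 minutes leg 1 → 14:13 UTC.
Add 1 hour and 37 minutes layover in Seoul → 15:50 UTC.
Add 6 hours and 45 minutes leg 2 → 22:35 UTC.
Add 7 hours 38 minutes layover in Oakridge City → 06:13 UTC (Oct 6).
Add 8 hours and 31 minutes leg 3 → 14:44 UTC.
Casablanca is UTC+1:00, so local arrival = 14:44 + 1:00 = 15:44 on Oct 6.

15:44 on October 6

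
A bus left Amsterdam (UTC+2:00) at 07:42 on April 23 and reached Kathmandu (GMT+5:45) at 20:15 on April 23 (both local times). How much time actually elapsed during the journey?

Departure in UTC: 07:42 − 2:00 = 05:42 on Apr 23.
Arrival in UTC: 20:15 − 5:45 = 14:30 on Apr 23.
Elapsed = 14:30 − 05:42 = 8 hours 48 minutes.

8 hours 48 minutes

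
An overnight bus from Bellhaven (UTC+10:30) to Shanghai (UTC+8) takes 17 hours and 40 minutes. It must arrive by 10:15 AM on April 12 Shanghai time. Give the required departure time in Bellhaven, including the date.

7:05 PM on April 11

Target arrival in UTC: 10:15 AM − 8:00 = 2:15 AM on Apr 12.
Subtract 17 hours 40 minutes → departure 8:35 AM UTC on Apr 11.
Bellhaven is UTC+10:30: 8:35 AM + 10:30 = 7:05 PM on Apr 11.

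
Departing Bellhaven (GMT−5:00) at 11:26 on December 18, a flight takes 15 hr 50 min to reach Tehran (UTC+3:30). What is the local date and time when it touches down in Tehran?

11:46 on December 19

Convert departure to UTC: 11:26 + 5:00 = 16:26 UTC on Dec 18.
Add 15 hours 50 minutes travel time → 08:16 UTC (Dec 19).
Tehran is UTC+3:30, so local arrival = 08:16 + 3:30 = 11:46 on Dec 19.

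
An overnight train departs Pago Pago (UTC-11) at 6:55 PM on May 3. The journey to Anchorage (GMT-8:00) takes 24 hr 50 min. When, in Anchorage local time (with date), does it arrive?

Convert departure to UTC: 6:55 PM + 11:00 = 5:55 AM UTC on May 4.
Add 24 hours and 50 minutes travel time → 6:45 AM UTC (May 5).
Anchorage is UTC−8:00, so local arrival = 6:45 AM − 8:00 = 10:45 PM on May 4.

10:45 PM on May 4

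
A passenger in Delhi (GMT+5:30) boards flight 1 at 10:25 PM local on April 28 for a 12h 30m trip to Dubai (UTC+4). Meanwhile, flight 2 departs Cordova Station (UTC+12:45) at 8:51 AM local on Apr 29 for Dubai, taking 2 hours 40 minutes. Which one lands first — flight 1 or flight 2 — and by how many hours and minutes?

Flight 1 in UTC: 10:25 PM − 5:30 = 4:55 PM on Apr 28.
+12 hours 30 minutes → arrive 5:25 AM UTC on Apr 29.
Flight 2 in UTC: 8:51 AM − 12:45 = 8:06 PM on Apr 28.
+2 hours 40 minutes → arrive 10:46 PM UTC on Apr 28.
Flight 2 lands earlier by 6 hours 39 minutes.

the second, by 6 hours 39 minutes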